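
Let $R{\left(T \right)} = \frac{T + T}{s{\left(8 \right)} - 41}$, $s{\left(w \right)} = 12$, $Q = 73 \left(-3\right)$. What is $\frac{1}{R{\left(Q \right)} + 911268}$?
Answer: $\frac{29}{26427210} \approx 1.0974 \cdot 10^{-6}$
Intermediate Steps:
$Q = -219$
$R{\left(T \right)} = - \frac{2 T}{29}$ ($R{\left(T \right)} = \frac{T + T}{12 - 41} = \frac{2 T}{-29} = 2 T \left(- \frac{1}{29}\right) = - \frac{2 T}{29}$)
$\frac{1}{R{\left(Q \right)} + 911268} = \frac{1}{\left(- \frac{2}{29}\right) \left(-219\right) + 911268} = \frac{1}{\frac{438}{29} + 911268} = \frac{1}{\frac{26427210}{29}} = \frac{29}{26427210}$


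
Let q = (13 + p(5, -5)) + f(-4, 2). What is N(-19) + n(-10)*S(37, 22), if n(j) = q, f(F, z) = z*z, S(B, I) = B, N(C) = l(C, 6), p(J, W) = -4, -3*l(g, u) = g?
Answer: 1462/3 ≈ 487.33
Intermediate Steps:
l(g, u) = -g/3
N(C) = -C/3
f(F, z) = z**2
q = 13 (q = (13 - 4) + 2**2 = 9 + 4 = 13)
n(j) = 13
N(-19) + n(-10)*S(37, 22) = -1/3*(-19) + 13*37 = 19/3 + 481 = 1462/3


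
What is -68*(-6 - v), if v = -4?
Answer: 136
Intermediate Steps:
-68*(-6 - v) = -68*(-6 - 1*(-4)) = -68*(-6 + 4) = -68*(-2) = 136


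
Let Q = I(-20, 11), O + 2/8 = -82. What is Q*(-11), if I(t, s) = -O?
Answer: -3619/4 ≈ -904.75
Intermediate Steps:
O = -329/4 (O = -1/4 - 82 = -329/4 ≈ -82.250)
I(t, s) = 329/4 (I(t, s) = -1*(-329/4) = 329/4)
Q = 329/4 ≈ 82.250
Q*(-11) = (329/4)*(-11) = -3619/4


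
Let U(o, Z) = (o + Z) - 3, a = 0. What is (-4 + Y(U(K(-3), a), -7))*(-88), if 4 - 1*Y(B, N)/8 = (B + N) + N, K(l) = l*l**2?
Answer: -33440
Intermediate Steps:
K(l) = l**3
U(o, Z) = -3 + Z + o (U(o, Z) = (Z + o) - 3 = -3 + Z + o)
Y(B, N) = 32 - 16*N - 8*B (Y(B, N) = 32 - 8*((B + N) + N) = 32 - 8*(B + 2*N) = 32 + (-16*N - 8*B) = 32 - 16*N - 8*B)
(-4 + Y(U(K(-3), a), -7))*(-88) = (-4 + (32 - 16*(-7) - 8*(-3 + 0 + (-3)**3)))*(-88) = (-4 + (32 + 112 - 8*(-3 + 0 - 27)))*(-88) = (-4 + (32 + 112 - 8*(-30)))*(-88) = (-4 + (32 + 112 + 240))*(-88) = (-4 + 384)*(-88) = 380*(-88) = -33440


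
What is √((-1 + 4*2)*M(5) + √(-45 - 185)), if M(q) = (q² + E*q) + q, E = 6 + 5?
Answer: √(595 + I*√230) ≈ 24.395 + 0.3108*I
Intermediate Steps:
E = 11
M(q) = q² + 12*q (M(q) = (q² + 11*q) + q = q² + 12*q)
√((-1 + 4*2)*M(5) + √(-45 - 185)) = √((-1 + 4*2)*(5*(12 + 5)) + √(-45 - 185)) = √((-1 + 8)*(5*17) + √(-230)) = √(7*85 + I*√230) = √(595 + I*√230)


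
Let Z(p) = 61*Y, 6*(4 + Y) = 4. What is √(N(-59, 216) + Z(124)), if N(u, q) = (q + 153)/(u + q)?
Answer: I*√44586273/471 ≈ 14.177*I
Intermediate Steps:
Y = -10/3 (Y = -4 + (⅙)*4 = -4 + ⅔ = -10/3 ≈ -3.3333)
N(u, q) = (153 + q)/(q + u)
Z(p) = -610/3 (Z(p) = 61*(-10/3) = -610/3)
√(N(-59, 216) + Z(124)) = √((153 + 216)/(216 - 59) - 610/3) = √(369/157 - 610/3) = √(-94663/471) = I*√44586273/471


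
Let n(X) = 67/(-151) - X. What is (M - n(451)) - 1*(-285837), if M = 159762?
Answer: 67353617/151 ≈ 4.4605e+5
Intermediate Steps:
n(X) = -67/151 - X (n(X) = 67*(-1/151) - X = -67/151 - X)
(M - n(451)) - 1*(-285837) = (159762 - (-67/151 - 1*451)) - 1*(-285837) = (159762 - (-67/151 - 451)) + 285837 = (159762 - 1*(-68168/151)) + 285837 = (159762 + 68168/151) + 285837 = 24192230/151 + 285837 = 67353617/151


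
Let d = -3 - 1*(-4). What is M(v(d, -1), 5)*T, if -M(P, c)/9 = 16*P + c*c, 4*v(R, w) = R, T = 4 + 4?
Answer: -2088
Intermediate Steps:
d = 1 (d = -3 + 4 = 1)
T = 8
v(R, w) = R/4
M(P, c) = -144*P - 9*c² (M(P, c) = -9*(16*P + c*c) = -9*(16*P + c²) = -9*(c² + 16*P) = -144*P - 9*c²)
M(v(d, -1), 5)*T = (-36 - 9*5²)*8 = (-144*¼ - 9*25)*8 = (-36 - 225)*8 = -261*8 = -2088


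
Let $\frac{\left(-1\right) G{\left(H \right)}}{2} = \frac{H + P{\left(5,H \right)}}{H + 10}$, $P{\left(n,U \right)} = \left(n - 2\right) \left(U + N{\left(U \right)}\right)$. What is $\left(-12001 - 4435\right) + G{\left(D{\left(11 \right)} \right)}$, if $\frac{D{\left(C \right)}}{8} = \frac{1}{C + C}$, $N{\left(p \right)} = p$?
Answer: $- \frac{936880}{57} \approx -16437.0$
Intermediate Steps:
$D{\left(C \right)} = \frac{4}{C}$ ($D{\left(C \right)} = \frac{8}{C + C} = \frac{8}{2 C} = 8 \frac{1}{2 C} = \frac{4}{C}$)
$P{\left(n,U \right)} = 2 U \left(-2 + n\right)$ ($P{\left(n,U \right)} = \left(n - 2\right) \left(U + U\right) = \left(-2 + n\right) 2 U = 2 U \left(-2 + n\right)$)
$G{\left(H \right)} = - \frac{14 H}{10 + H}$ ($G{\left(H \right)} = - 2 \frac{H + 2 H \left(-2 + 5\right)}{H + 10} = - 2 \frac{H + 2 H 3}{10 + H} = - 2 \frac{H + 6 H}{10 + H} = - 2 \frac{7 H}{10 + H} = - \frac{14 H}{10 + H}$)
$\left(-12001 - 4435\right) + G{\left(D{\left(11 \right)} \right)} = \left(-12001 - 4435\right) - \frac{14 \cdot \frac{4}{11}}{10 + \frac{4}{11}} = -16436 - \frac{14 \cdot 4 \cdot \frac{1}{11}}{10 + 4 \cdot \frac{1}{11}} = -16436 - \frac{56}{11 \left(10 + \frac{4}{11}\right)} = -16436 - \frac{56}{11 \cdot \frac{114}{11}} = -16436 - \frac{56}{11} \cdot \frac{11}{114} = -16436 - \frac{28}{57} = - \frac{936880}{57}$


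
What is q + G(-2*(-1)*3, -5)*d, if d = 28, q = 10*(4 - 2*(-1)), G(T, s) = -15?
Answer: -360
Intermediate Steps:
q = 60 (q = 10*(4 + 2) = 10*6 = 60)
q + G(-2*(-1)*3, -5)*d = 60 - 15*28 = 60 - 420 = -360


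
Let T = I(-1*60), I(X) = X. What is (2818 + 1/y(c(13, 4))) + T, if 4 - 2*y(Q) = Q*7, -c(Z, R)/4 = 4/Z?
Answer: 226169/82 ≈ 2758.2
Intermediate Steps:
c(Z, R) = -16/Z
y(Q) = 2 - 7*Q/2 (y(Q) = 2 - Q*7/2 = 2 - 7*Q/2)
T = -60 (T = -1*60 = -60)
(2818 + 1/y(c(13, 4))) + T = (2818 + 1/(2 - (-56)/13)) - 60 = (2818 + 1/(2 - 7/2*(-16/13))) - 60 = (2818 + 1/(2 + 56/13)) - 60 = (2818 + 1/(82/13)) - 60 = (2818 + 13/82) - 60 = 231089/82 - 60 = 226169/82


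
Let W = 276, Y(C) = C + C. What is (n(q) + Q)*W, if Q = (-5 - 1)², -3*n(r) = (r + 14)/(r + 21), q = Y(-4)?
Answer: 128616/13 ≈ 9893.5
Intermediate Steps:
Y(C) = 2*C
q = -8 (q = 2*(-4) = -8)
n(r) = -(14 + r)/(3*(21 + r)) (n(r) = -(r + 14)/(3*(r + 21)) = -(14 + r)/(3*(21 + r)))
Q = 36 (Q = (-6)² = 36)
(n(q) + Q)*W = ((-14 - 1*(-8))/(3*(21 - 8)) + 36)*276 = ((⅓)*(-14 + 8)/13 + 36)*276 = ((⅓)*(1/13)*(-6) + 36)*276 = (-2/13 + 36)*276 = (466/13)*276 = 128616/13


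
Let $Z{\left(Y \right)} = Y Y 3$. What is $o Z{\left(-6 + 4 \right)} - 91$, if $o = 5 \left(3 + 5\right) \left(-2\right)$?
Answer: $-1051$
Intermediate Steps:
$Z{\left(Y \right)} = 3 Y^{2}$ ($Z{\left(Y \right)} = Y^{2} \cdot 3 = 3 Y^{2}$)
$o = -80$ ($o = 5 \cdot 8 \left(-2\right) = 5 \left(-16\right) = -80$)
$o Z{\left(-6 + 4 \right)} - 91 = - 80 \cdot 3 \left(-6 + 4\right)^{2} - 91 = - 80 \cdot 3 \left(-2\right)^{2} - 91 = - 80 \cdot 3 \cdot 4 - 91 = \left(-80\right) 12 - 91 = -960 - 91 = -1051$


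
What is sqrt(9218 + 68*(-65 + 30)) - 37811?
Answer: -37811 + sqrt(6838) ≈ -37728.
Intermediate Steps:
sqrt(9218 + 68*(-65 + 30)) - 37811 = sqrt(9218 + 68*(-35)) - 37811 = sqrt(9218 - 2380) - 37811 = sqrt(6838) - 37811 = -37811 + sqrt(6838)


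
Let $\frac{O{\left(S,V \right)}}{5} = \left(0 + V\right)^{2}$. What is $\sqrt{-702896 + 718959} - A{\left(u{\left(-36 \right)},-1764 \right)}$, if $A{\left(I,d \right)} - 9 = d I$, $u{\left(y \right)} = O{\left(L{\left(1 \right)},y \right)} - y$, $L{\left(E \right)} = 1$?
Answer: $11494215 + \sqrt{16063} \approx 1.1494 \cdot 10^{7}$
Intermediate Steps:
$O{\left(S,V \right)} = 5 V^{2}$ ($O{\left(S,V \right)} = 5 \left(0 + V\right)^{2} = 5 V^{2}$)
$u{\left(y \right)} = - y + 5 y^{2}$ ($u{\left(y \right)} = 5 y^{2} - y = - y + 5 y^{2}$)
$A{\left(I,d \right)} = 9 + I d$ ($A{\left(I,d \right)} = 9 + d I = 9 + I d$)
$\sqrt{-702896 + 718959} - A{\left(u{\left(-36 \right)},-1764 \right)} = \sqrt{-702896 + 718959} - \left(9 + - 36 \left(-1 + 5 \left(-36\right)\right) \left(-1764\right)\right) = \sqrt{16063} - \left(9 + - 36 \left(-1 - 180\right) \left(-1764\right)\right) = \sqrt{16063} - \left(9 + \left(-36\right) \left(-181\right) \left(-1764\right)\right) = \sqrt{16063} - \left(9 + 6516 \left(-1764\right)\right) = \sqrt{16063} - \left(9 - 11494224\right) = \sqrt{16063} - -11494215 = \sqrt{16063} + 11494215 = 11494215 + \sqrt{16063}$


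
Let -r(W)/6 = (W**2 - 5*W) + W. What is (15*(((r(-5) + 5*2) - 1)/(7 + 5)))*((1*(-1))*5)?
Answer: 6525/4 ≈ 1631.3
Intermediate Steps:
r(W) = -6*W**2 + 24*W (r(W) = -6*((W**2 - 5*W) + W) = -6*(W**2 - 4*W) = -6*W**2 + 24*W)
(15*(((r(-5) + 5*2) - 1)/(7 + 5)))*((1*(-1))*5) = (15*(((6*(-5)*(4 - 1*(-5)) + 5*2) - 1)/(7 + 5)))*((1*(-1))*5) = (15*(((6*(-5)*(4 + 5) + 10) - 1)/12))*(-1*5) = (15*(((6*(-5)*9 + 10) - 1)*(1/12)))*(-5) = (15*(((-270 + 10) - 1)*(1/12)))*(-5) = (15*((-260 - 1)*(1/12)))*(-5) = (15*(-261*1/12))*(-5) = (15*(-87/4))*(-5) = -1305/4*(-5) = 6525/4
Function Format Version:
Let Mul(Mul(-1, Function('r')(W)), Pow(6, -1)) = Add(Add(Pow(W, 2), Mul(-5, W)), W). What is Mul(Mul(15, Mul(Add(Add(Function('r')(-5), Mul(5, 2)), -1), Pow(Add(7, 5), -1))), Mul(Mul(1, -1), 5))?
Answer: Rational(6525, 4) ≈ 1631.3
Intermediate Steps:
Function('r')(W) = Add(Mul(-6, Pow(W, 2)), Mul(24, W)) (Function('r')(W) = Mul(-6, Add(Add(Pow(W, 2), Mul(-5, W)), W)) = Mul(-6, Add(Pow(W, 2), Mul(-4, W))) = Add(Mul(-6, Pow(W, 2)), Mul(24, W)))
Mul(Mul(15, Mul(Add(Add(Function('r')(-5), Mul(5, 2)), -1), Pow(Add(7, 5), -1))), Mul(Mul(1, -1), 5)) = Mul(Mul(15, Mul(Add(Add(Mul(6, -5, Add(4, Mul(-1, -5))), Mul(5, 2)), -1), Pow(Add(7, 5), -1))), Mul(Mul(1, -1), 5)) = Mul(Mul(15, Mul(Add(Add(Mul(6, -5, Add(4, 5)), 10), -1), Pow(12, -1))), Mul(-1, 5)) = Mul(Mul(15, Mul(Add(Add(Mul(6, -5, 9), 10), -1), Rational(1, 12))), -5) = Mul(Mul(15, Mul(Add(Add(-270, 10), -1), Rational(1, 12))), -5) = Mul(Mul(15, Mul(Add(-260, -1), Rational(1, 12))), -5) = Mul(Mul(15, Mul(-261, Rational(1, 12))), -5) = Mul(Mul(15, Rational(-87, 4)), -5) = Mul(Rational(-1305, 4), -5) = Rational(6525, 4)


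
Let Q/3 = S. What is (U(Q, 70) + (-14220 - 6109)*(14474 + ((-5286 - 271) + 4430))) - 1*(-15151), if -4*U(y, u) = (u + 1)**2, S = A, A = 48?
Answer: -1085269089/4 ≈ -2.7132e+8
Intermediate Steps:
S = 48
Q = 144 (Q = 3*48 = 144)
U(y, u) = -(1 + u)**2/4 (U(y, u) = -(u + 1)**2/4 = -(1 + u)**2/4)
(U(Q, 70) + (-14220 - 6109)*(14474 + ((-5286 - 271) + 4430))) - 1*(-15151) = (-(1 + 70)**2/4 + (-14220 - 6109)*(14474 + ((-5286 - 271) + 4430))) - 1*(-15151) = (-1/4*71**2 - 20329*(14474 + (-5557 + 4430))) + 15151 = (-1/4*5041 - 20329*(14474 - 1127)) + 15151 = (-5041/4 - 20329*13347) + 15151 = (-5041/4 - 271331163) + 15151 = -1085329693/4 + 15151 = -1085269089/4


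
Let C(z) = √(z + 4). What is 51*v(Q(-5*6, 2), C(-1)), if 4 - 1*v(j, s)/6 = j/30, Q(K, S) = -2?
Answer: 6222/5 ≈ 1244.4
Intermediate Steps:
C(z) = √(4 + z)
v(j, s) = 24 - j/5 (v(j, s) = 24 - 6*j/30 = 24 - j/5)
51*v(Q(-5*6, 2), C(-1)) = 51*(24 - ⅕*(-2)) = 51*(24 + ⅖) = 51*(122/5) = 6222/5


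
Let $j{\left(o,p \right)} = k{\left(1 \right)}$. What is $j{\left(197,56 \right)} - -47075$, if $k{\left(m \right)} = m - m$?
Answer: $47075$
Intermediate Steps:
$k{\left(m \right)} = 0$
$j{\left(o,p \right)} = 0$
$j{\left(197,56 \right)} - -47075 = 0 - -47075 = 0 + 47075 = 47075$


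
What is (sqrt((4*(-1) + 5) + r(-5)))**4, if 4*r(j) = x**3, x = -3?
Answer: 529/16 ≈ 33.063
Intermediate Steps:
r(j) = -27/4 (r(j) = (1/4)*(-3)**3 = (1/4)*(-27) = -27/4)
(sqrt((4*(-1) + 5) + r(-5)))**4 = (sqrt((4*(-1) + 5) - 27/4))**4 = (sqrt((-4 + 5) - 27/4))**4 = (sqrt(1 - 27/4))**4 = (sqrt(-23/4))**4 = (I*sqrt(23)/2)**4 = 529/16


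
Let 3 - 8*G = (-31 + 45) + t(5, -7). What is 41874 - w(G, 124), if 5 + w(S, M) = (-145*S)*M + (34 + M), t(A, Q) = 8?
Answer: -1963/2 ≈ -981.50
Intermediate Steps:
G = -19/8 (G = 3/8 - ((-31 + 45) + 8)/8 = 3/8 - (14 + 8)/8 = 3/8 - ⅛*22 = 3/8 - 11/4 = -19/8 ≈ -2.3750)
w(S, M) = 29 + M - 145*M*S (w(S, M) = -5 + ((-145*S)*M + (34 + M)) = -5 + (-145*M*S + (34 + M)) = -5 + (34 + M - 145*M*S) = 29 + M - 145*M*S)
41874 - w(G, 124) = 41874 - (29 + 124 - 145*124*(-19/8)) = 41874 - (29 + 124 + 85405/2) = 41874 - 1*85711/2 = 41874 - 85711/2 = -1963/2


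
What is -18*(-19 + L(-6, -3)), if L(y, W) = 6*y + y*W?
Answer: 666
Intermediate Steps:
L(y, W) = 6*y + W*y
-18*(-19 + L(-6, -3)) = -18*(-19 - 6*(6 - 3)) = -18*(-19 - 6*3) = -18*(-19 - 18) = -18*(-37) = 666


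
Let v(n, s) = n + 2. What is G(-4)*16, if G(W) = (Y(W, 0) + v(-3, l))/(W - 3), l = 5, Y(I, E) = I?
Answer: 80/7 ≈ 11.429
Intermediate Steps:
v(n, s) = 2 + n
G(W) = (-1 + W)/(-3 + W) (G(W) = (W + (2 - 3))/(W - 3) = (W - 1)/(-3 + W) = (-1 + W)/(-3 + W))
G(-4)*16 = ((-1 - 4)/(-3 - 4))*16 = (-5/(-7))*16 = -⅐*(-5)*16 = (5/7)*16 = 80/7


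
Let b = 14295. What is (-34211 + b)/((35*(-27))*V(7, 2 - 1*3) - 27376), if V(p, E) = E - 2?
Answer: 19916/24541 ≈ 0.81154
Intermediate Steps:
V(p, E) = -2 + E
(-34211 + b)/((35*(-27))*V(7, 2 - 1*3) - 27376) = (-34211 + 14295)/((35*(-27))*(-2 + (2 - 1*3)) - 27376) = -19916/(-945*(-2 + (2 - 3)) - 27376) = -19916/(-945*(-2 - 1) - 27376) = -19916/(-945*(-3) - 27376) = -19916/(2835 - 27376) = -19916/(-24541) = -19916*(-1/24541) = 19916/24541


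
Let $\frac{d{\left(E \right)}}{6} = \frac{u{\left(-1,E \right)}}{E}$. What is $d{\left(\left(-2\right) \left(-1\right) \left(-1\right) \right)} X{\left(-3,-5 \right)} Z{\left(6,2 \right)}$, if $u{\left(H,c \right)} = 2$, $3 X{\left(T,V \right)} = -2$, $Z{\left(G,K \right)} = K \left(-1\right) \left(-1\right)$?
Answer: $8$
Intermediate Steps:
$Z{\left(G,K \right)} = K$ ($Z{\left(G,K \right)} = - K \left(-1\right) = K$)
$X{\left(T,V \right)} = - \frac{2}{3}$ ($X{\left(T,V \right)} = \frac{1}{3} \left(-2\right) = - \frac{2}{3}$)
$d{\left(E \right)} = \frac{12}{E}$ ($d{\left(E \right)} = 6 \frac{2}{E} = \frac{12}{E}$)
$d{\left(\left(-2\right) \left(-1\right) \left(-1\right) \right)} X{\left(-3,-5 \right)} Z{\left(6,2 \right)} = \frac{12}{\left(-2\right) \left(-1\right) \left(-1\right)} \left(- \frac{2}{3}\right) 2 = \frac{12}{2 \left(-1\right)} \left(- \frac{2}{3}\right) 2 = \frac{12}{-2} \left(- \frac{2}{3}\right) 2 = 12 \left(- \frac{1}{2}\right) \left(- \frac{2}{3}\right) 2 = \left(-6\right) \left(- \frac{2}{3}\right) 2 = 4 \cdot 2 = 8$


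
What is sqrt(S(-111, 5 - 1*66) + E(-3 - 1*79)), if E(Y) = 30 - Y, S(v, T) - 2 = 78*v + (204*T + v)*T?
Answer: sqrt(757311) ≈ 870.24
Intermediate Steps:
S(v, T) = 2 + 78*v + T*(v + 204*T) (S(v, T) = 2 + (78*v + (204*T + v)*T) = 2 + (78*v + (v + 204*T)*T) = 2 + (78*v + T*(v + 204*T)) = 2 + 78*v + T*(v + 204*T))
sqrt(S(-111, 5 - 1*66) + E(-3 - 1*79)) = sqrt((2 + 78*(-111) + 204*(5 - 1*66)**2 + (5 - 1*66)*(-111)) + (30 - (-3 - 1*79))) = sqrt((2 - 8658 + 204*(5 - 66)**2 + (5 - 66)*(-111)) + (30 - (-3 - 79))) = sqrt((2 - 8658 + 204*(-61)**2 - 61*(-111)) + (30 - 1*(-82))) = sqrt((2 - 8658 + 204*3721 + 6771) + (30 + 82)) = sqrt((2 - 8658 + 759084 + 6771) + 112) = sqrt(757199 + 112) = sqrt(757311)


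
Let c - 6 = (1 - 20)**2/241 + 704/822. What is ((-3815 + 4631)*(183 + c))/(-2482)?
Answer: -151630736/2410241 ≈ -62.911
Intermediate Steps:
c = 827509/99051 (c = 6 + ((1 - 20)**2/241 + 704/822) = 6 + ((-19)**2*(1/241) + 704*(1/822)) = 6 + (361*(1/241) + 352/411) = 6 + (361/241 + 352/411) = 6 + 233203/99051 = 827509/99051 ≈ 8.3544)
((-3815 + 4631)*(183 + c))/(-2482) = ((-3815 + 4631)*(183 + 827509/99051))/(-2482) = (816*(18953842/99051))*(-1/2482) = (5155445024/33017)*(-1/2482) = -151630736/2410241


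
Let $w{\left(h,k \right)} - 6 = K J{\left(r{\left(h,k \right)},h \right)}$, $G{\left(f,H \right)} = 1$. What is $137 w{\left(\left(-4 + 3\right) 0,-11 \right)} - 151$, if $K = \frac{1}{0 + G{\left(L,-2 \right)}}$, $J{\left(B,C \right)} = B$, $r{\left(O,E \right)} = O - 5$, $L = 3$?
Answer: $-14$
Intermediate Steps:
$r{\left(O,E \right)} = -5 + O$ ($r{\left(O,E \right)} = O - 5 = -5 + O$)
$K = 1$ ($K = \frac{1}{0 + 1} = 1^{-1} = 1$)
$w{\left(h,k \right)} = 1 + h$ ($w{\left(h,k \right)} = 6 + 1 \left(-5 + h\right) = 6 + \left(-5 + h\right) = 1 + h$)
$137 w{\left(\left(-4 + 3\right) 0,-11 \right)} - 151 = 137 \left(1 + \left(-4 + 3\right) 0\right) - 151 = 137 \left(1 - 0\right) - 151 = 137 \left(1 + 0\right) - 151 = 137 \cdot 1 - 151 = 137 - 151 = -14$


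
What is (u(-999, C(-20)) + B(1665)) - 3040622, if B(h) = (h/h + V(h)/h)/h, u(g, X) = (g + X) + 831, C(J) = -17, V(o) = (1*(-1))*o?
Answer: -3040807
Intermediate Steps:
V(o) = -o
u(g, X) = 831 + X + g (u(g, X) = (X + g) + 831 = 831 + X + g)
B(h) = 0 (B(h) = (h/h + (-h)/h)/h = (1 - 1)/h = 0/h = 0)
(u(-999, C(-20)) + B(1665)) - 3040622 = ((831 - 17 - 999) + 0) - 3040622 = (-185 + 0) - 3040622 = -185 - 3040622 = -3040807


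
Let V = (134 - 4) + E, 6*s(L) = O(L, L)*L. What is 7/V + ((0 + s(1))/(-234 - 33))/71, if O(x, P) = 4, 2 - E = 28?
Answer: 397889/5914584 ≈ 0.067273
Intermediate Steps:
E = -26 (E = 2 - 1*28 = 2 - 28 = -26)
s(L) = 2*L/3 (s(L) = (4*L)/6 = 2*L/3)
V = 104 (V = (134 - 4) - 26 = 130 - 26 = 104)
7/V + ((0 + s(1))/(-234 - 33))/71 = 7/104 + ((0 + (⅔)*1)/(-234 - 33))/71 = 7*(1/104) + ((0 + ⅔)/(-267))*(1/71) = 7/104 + ((⅔)*(-1/267))*(1/71) = 7/104 - 2/801*1/71 = 7/104 - 2/56871 = 397889/5914584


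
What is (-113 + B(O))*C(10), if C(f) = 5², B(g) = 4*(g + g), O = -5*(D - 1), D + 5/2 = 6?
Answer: -5325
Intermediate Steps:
D = 7/2 (D = -5/2 + 6 = 7/2 ≈ 3.5000)
O = -25/2 (O = -5*(7/2 - 1) = -5*5/2 = -25/2 ≈ -12.500)
B(g) = 8*g (B(g) = 4*(2*g) = 8*g)
C(f) = 25
(-113 + B(O))*C(10) = (-113 + 8*(-25/2))*25 = (-113 - 100)*25 = -213*25 = -5325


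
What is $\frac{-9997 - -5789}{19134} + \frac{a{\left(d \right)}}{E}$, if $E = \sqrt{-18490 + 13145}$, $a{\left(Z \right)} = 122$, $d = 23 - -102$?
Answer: $- \frac{2104}{9567} - \frac{122 i \sqrt{5345}}{5345} \approx -0.21992 - 1.6687 i$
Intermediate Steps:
$d = 125$ ($d = 23 + 102 = 125$)
$E = i \sqrt{5345}$ ($E = \sqrt{-5345} = i \sqrt{5345} \approx 73.109 i$)
$\frac{-9997 - -5789}{19134} + \frac{a{\left(d \right)}}{E} = \frac{-9997 - -5789}{19134} + \frac{122}{i \sqrt{5345}} = \left(-9997 + 5789\right) \frac{1}{19134} + 122 \left(- \frac{i \sqrt{5345}}{5345}\right) = \left(-4208\right) \frac{1}{19134} - \frac{122 i \sqrt{5345}}{5345} = - \frac{2104}{9567} - \frac{122 i \sqrt{5345}}{5345}$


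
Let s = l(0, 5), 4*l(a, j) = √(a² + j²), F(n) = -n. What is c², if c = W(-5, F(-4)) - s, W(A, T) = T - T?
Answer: 25/16 ≈ 1.5625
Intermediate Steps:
W(A, T) = 0
l(a, j) = √(a² + j²)/4
s = 5/4 (s = √(0² + 5²)/4 = √(0 + 25)/4 = √25/4 = (¼)*5 = 5/4 ≈ 1.2500)
c = -5/4 (c = 0 - 1*5/4 = 0 - 5/4 = -5/4 ≈ -1.2500)
c² = (-5/4)² = 25/16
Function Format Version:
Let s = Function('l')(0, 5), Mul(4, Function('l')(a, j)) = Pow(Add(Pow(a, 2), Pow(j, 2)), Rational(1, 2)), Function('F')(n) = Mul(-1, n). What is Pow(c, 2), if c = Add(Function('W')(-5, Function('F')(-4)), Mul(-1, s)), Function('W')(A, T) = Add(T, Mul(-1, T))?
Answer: Rational(25, 16) ≈ 1.5625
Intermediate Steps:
Function('W')(A, T) = 0
Function('l')(a, j) = Mul(Rational(1, 4), Pow(Add(Pow(a, 2), Pow(j, 2)), Rational(1, 2)))
s = Rational(5, 4) (s = Mul(Rational(1, 4), Pow(Add(Pow(0, 2), Pow(5, 2)), Rational(1, 2))) = Mul(Rational(1, 4), Pow(Add(0, 25), Rational(1, 2))) = Mul(Rational(1, 4), Pow(25, Rational(1, 2))) = Mul(Rational(1, 4), 5) = Rational(5, 4) ≈ 1.2500)
c = Rational(-5, 4) (c = Add(0, Mul(-1, Rational(5, 4))) = Add(0, Rational(-5, 4)) = Rational(-5, 4) ≈ -1.2500)
Pow(c, 2) = Pow(Rational(-5, 4), 2) = Rational(25, 16)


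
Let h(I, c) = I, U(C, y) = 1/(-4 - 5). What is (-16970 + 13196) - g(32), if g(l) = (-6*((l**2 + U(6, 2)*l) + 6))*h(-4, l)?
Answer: -85226/3 ≈ -28409.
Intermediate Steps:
U(C, y) = -1/9 (U(C, y) = 1/(-9) = -1/9)
g(l) = 144 + 24*l**2 - 8*l/3 (g(l) = -6*((l**2 - l/9) + 6)*(-4) = -6*(6 + l**2 - l/9)*(-4) = (-36 - 6*l**2 + 2*l/3)*(-4) = 144 + 24*l**2 - 8*l/3)
(-16970 + 13196) - g(32) = (-16970 + 13196) - (144 + 24*32**2 - 8/3*32) = -3774 - (144 + 24*1024 - 256/3) = -3774 - (144 + 24576 - 256/3) = -3774 - 1*73904/3 = -3774 - 73904/3 = -85226/3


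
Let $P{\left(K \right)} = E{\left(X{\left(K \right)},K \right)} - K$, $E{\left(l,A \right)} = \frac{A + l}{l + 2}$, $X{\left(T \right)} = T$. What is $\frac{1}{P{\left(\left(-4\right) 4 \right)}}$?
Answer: $\frac{7}{128} \approx 0.054688$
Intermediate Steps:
$E{\left(l,A \right)} = \frac{A + l}{2 + l}$
$P{\left(K \right)} = - K + \frac{2 K}{2 + K}$ ($P{\left(K \right)} = \frac{K + K}{2 + K} - K = \frac{2 K}{2 + K} - K = - K + \frac{2 K}{2 + K}$)
$\frac{1}{P{\left(\left(-4\right) 4 \right)}} = \frac{1}{\left(-1\right) \left(\left(-4\right) 4\right)^{2} \frac{1}{2 - 16}} = \frac{1}{\left(-1\right) \left(-16\right)^{2} \frac{1}{2 - 16}} = \frac{1}{\left(-1\right) 256 \frac{1}{-14}} = \frac{1}{\left(-1\right) 256 \left(- \frac{1}{14}\right)} = \frac{1}{\frac{128}{7}} = \frac{7}{128}$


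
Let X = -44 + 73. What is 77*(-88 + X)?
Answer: -4543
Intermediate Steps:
X = 29
77*(-88 + X) = 77*(-88 + 29) = 77*(-59) = -4543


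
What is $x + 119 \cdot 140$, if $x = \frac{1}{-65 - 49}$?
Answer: $\frac{1899239}{114} \approx 16660.0$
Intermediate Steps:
$x = - \frac{1}{114}$ ($x = \frac{1}{-114} = - \frac{1}{114} \approx -0.0087719$)
$x + 119 \cdot 140 = - \frac{1}{114} + 119 \cdot 140 = - \frac{1}{114} + 16660 = \frac{1899239}{114}$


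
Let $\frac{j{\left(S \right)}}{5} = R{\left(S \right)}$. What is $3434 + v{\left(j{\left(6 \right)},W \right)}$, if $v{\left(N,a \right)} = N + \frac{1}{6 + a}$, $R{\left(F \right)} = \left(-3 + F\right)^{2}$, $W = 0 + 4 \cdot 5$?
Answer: $\frac{90455}{26} \approx 3479.0$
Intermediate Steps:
$W = 20$ ($W = 0 + 20 = 20$)
$j{\left(S \right)} = 5 \left(-3 + S\right)^{2}$
$3434 + v{\left(j{\left(6 \right)},W \right)} = 3434 + \frac{1 + 6 \cdot 5 \left(-3 + 6\right)^{2} + 5 \left(-3 + 6\right)^{2} \cdot 20}{6 + 20} = 3434 + \frac{1 + 6 \cdot 5 \cdot 3^{2} + 5 \cdot 3^{2} \cdot 20}{26} = 3434 + \frac{1 + 6 \cdot 5 \cdot 9 + 5 \cdot 9 \cdot 20}{26} = 3434 + \frac{1 + 6 \cdot 45 + 45 \cdot 20}{26} = 3434 + \frac{1 + 270 + 900}{26} = 3434 + \frac{1}{26} \cdot 1171 = 3434 + \frac{1171}{26} = \frac{90455}{26}$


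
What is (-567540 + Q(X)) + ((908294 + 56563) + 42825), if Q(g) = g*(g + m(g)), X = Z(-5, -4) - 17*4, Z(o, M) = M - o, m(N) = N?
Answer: 449120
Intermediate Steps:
X = -67 (X = (-4 - 1*(-5)) - 17*4 = (-4 + 5) - 68 = 1 - 68 = -67)
Q(g) = 2*g**2 (Q(g) = g*(g + g) = g*(2*g) = 2*g**2)
(-567540 + Q(X)) + ((908294 + 56563) + 42825) = (-567540 + 2*(-67)**2) + ((908294 + 56563) + 42825) = (-567540 + 2*4489) + (964857 + 42825) = (-567540 + 8978) + 1007682 = -558562 + 1007682 = 449120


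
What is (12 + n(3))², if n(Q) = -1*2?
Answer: 100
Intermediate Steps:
n(Q) = -2
(12 + n(3))² = (12 - 2)² = 10² = 100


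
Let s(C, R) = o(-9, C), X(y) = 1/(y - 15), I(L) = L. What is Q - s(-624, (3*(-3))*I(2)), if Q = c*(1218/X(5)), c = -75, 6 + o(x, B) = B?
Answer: 914130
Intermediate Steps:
o(x, B) = -6 + B
X(y) = 1/(-15 + y)
s(C, R) = -6 + C
Q = 913500 (Q = -91350/(1/(-15 + 5)) = -91350/(1/(-10)) = -91350/(-⅒) = -91350*(-10) = -75*(-12180) = 913500)
Q - s(-624, (3*(-3))*I(2)) = 913500 - (-6 - 624) = 913500 - 1*(-630) = 913500 + 630 = 914130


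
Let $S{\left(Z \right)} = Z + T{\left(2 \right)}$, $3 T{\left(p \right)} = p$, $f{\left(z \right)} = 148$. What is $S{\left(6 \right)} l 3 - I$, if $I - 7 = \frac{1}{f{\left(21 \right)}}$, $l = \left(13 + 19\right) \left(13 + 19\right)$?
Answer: $\frac{3030003}{148} \approx 20473.0$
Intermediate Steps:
$l = 1024$ ($l = 32 \cdot 32 = 1024$)
$T{\left(p \right)} = \frac{p}{3}$
$S{\left(Z \right)} = \frac{2}{3} + Z$ ($S{\left(Z \right)} = Z + \frac{1}{3} \cdot 2 = Z + \frac{2}{3} = \frac{2}{3} + Z$)
$I = \frac{1037}{148}$ ($I = 7 + \frac{1}{148} = \frac{1037}{148} \approx 7.0068$)
$S{\left(6 \right)} l 3 - I = \left(\frac{2}{3} + 6\right) 1024 \cdot 3 - \frac{1037}{148} = \frac{20}{3} \cdot 1024 \cdot 3 - \frac{1037}{148} = \frac{20480}{3} \cdot 3 - \frac{1037}{148} = 20480 - \frac{1037}{148} = \frac{3030003}{148}$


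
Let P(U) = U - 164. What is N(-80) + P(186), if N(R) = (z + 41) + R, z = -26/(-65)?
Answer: -83/5 ≈ -16.600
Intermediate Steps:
P(U) = -164 + U
z = ⅖ (z = -26*(-1/65) = ⅖ ≈ 0.40000)
N(R) = 207/5 + R (N(R) = (⅖ + 41) + R = 207/5 + R)
N(-80) + P(186) = (207/5 - 80) + (-164 + 186) = -193/5 + 22 = -83/5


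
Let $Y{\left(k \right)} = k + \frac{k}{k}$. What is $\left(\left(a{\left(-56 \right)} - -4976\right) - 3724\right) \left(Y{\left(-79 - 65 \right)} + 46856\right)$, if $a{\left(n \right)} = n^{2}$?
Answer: $204976644$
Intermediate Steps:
$Y{\left(k \right)} = 1 + k$ ($Y{\left(k \right)} = k + 1 = 1 + k$)
$\left(\left(a{\left(-56 \right)} - -4976\right) - 3724\right) \left(Y{\left(-79 - 65 \right)} + 46856\right) = \left(\left(\left(-56\right)^{2} - -4976\right) - 3724\right) \left(\left(1 - 144\right) + 46856\right) = \left(\left(3136 + 4976\right) - 3724\right) \left(\left(1 - 144\right) + 46856\right) = \left(8112 - 3724\right) \left(-143 + 46856\right) = 4388 \cdot 46713 = 204976644$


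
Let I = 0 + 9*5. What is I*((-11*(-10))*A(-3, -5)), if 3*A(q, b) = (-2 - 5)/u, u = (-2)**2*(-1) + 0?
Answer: 5775/2 ≈ 2887.5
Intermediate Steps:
u = -4 (u = 4*(-1) + 0 = -4 + 0 = -4)
A(q, b) = 7/12 (A(q, b) = ((-2 - 5)/(-4))/3 = (-7*(-1/4))/3 = (1/3)*(7/4) = 7/12)
I = 45 (I = 0 + 45 = 45)
I*((-11*(-10))*A(-3, -5)) = 45*(-11*(-10)*(7/12)) = 45*(110*(7/12)) = 45*(385/6) = 5775/2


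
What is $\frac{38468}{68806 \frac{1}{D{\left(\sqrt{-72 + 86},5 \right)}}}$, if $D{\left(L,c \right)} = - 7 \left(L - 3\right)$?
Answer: $\frac{403914}{34403} - \frac{134638 \sqrt{14}}{34403} \approx -2.9025$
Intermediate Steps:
$D{\left(L,c \right)} = 21 - 7 L$ ($D{\left(L,c \right)} = - 7 \left(-3 + L\right) = 21 - 7 L$)
$\frac{38468}{68806 \frac{1}{D{\left(\sqrt{-72 + 86},5 \right)}}} = \frac{38468}{68806 \frac{1}{21 - 7 \sqrt{-72 + 86}}} = \frac{38468}{68806 \frac{1}{21 - 7 \sqrt{14}}} = 38468 \left(\frac{21}{68806} - \frac{7 \sqrt{14}}{68806}\right) = \frac{403914}{34403} - \frac{134638 \sqrt{14}}{34403}$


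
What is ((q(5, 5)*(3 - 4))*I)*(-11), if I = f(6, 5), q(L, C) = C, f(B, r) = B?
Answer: 330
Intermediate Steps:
I = 6
((q(5, 5)*(3 - 4))*I)*(-11) = ((5*(3 - 4))*6)*(-11) = ((5*(-1))*6)*(-11) = -5*6*(-11) = -30*(-11) = 330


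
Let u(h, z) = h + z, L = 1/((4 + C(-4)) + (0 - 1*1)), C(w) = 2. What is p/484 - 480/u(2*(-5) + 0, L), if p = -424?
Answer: 285206/5929 ≈ 48.104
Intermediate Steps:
L = ⅕ (L = 1/((4 + 2) + (0 - 1*1)) = 1/(6 + (0 - 1)) = 1/(6 - 1) = 1/5 = ⅕ ≈ 0.20000)
p/484 - 480/u(2*(-5) + 0, L) = -424/484 - 480/((2*(-5) + 0) + ⅕) = -424*1/484 - 480/((-10 + 0) + ⅕) = -106/121 - 480/(-10 + ⅕) = -106/121 - 480/(-49/5) = -106/121 - 480*(-5/49) = -106/121 + 2400/49 = 285206/5929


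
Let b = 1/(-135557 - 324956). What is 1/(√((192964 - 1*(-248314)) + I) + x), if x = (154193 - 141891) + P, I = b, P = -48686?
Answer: -16755304992/609421802573315 - √93582806495109469/609421802573315 ≈ -2.7996e-5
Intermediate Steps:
b = -1/460513 (b = 1/(-460513) = -1/460513 ≈ -2.1715e-6)
I = -1/460513 ≈ -2.1715e-6
x = -36384 (x = (154193 - 141891) - 48686 = 12302 - 48686 = -36384)
1/(√((192964 - 1*(-248314)) + I) + x) = 1/(√((192964 - 1*(-248314)) - 1/460513) - 36384) = 1/(√((192964 + 248314) - 1/460513) - 36384) = 1/(√(441278 - 1/460513) - 36384) = 1/(√(203214255613/460513) - 36384) = 1/(√93582806495109469/460513 - 36384) = 1/(-36384 + √93582806495109469/460513)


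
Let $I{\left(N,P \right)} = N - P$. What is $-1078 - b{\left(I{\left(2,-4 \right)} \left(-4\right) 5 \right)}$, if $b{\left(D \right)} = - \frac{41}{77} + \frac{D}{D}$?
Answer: $- \frac{83042}{77} \approx -1078.5$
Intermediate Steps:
$b{\left(D \right)} = \frac{36}{77}$ ($b{\left(D \right)} = \left(-41\right) \frac{1}{77} + 1 = - \frac{41}{77} + 1 = \frac{36}{77}$)
$-1078 - b{\left(I{\left(2,-4 \right)} \left(-4\right) 5 \right)} = -1078 - \frac{36}{77} = - \frac{83042}{77}$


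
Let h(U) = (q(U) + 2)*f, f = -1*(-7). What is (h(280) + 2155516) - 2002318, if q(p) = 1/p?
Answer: 6128481/40 ≈ 1.5321e+5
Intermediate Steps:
f = 7
h(U) = 14 + 7/U (h(U) = (1/U + 2)*7 = (2 + 1/U)*7 = 14 + 7/U)
(h(280) + 2155516) - 2002318 = ((14 + 7/280) + 2155516) - 2002318 = ((14 + 7*(1/280)) + 2155516) - 2002318 = ((14 + 1/40) + 2155516) - 2002318 = (561/40 + 2155516) - 2002318 = 86221201/40 - 2002318 = 6128481/40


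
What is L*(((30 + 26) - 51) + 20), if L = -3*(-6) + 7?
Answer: 625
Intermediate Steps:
L = 25 (L = 18 + 7 = 25)
L*(((30 + 26) - 51) + 20) = 25*(((30 + 26) - 51) + 20) = 25*((56 - 51) + 20) = 25*(5 + 20) = 25*25 = 625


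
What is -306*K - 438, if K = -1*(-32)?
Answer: -10230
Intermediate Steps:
K = 32
-306*K - 438 = -306*32 - 438 = -9792 - 438 = -10230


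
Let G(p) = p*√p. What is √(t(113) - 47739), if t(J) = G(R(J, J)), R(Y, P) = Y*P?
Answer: √1395158 ≈ 1181.2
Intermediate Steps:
R(Y, P) = P*Y
G(p) = p^(3/2)
t(J) = (J²)^(3/2) (t(J) = (J*J)^(3/2) = (J²)^(3/2))
√(t(113) - 47739) = √((113²)^(3/2) - 47739) = √(12769^(3/2) - 47739) = √(1442897 - 47739) = √1395158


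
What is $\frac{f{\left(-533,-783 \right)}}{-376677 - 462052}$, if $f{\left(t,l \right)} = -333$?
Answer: $\frac{333}{838729} \approx 0.00039703$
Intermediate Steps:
$\frac{f{\left(-533,-783 \right)}}{-376677 - 462052} = - \frac{333}{-376677 - 462052} = - \frac{333}{-838729} = \left(-333\right) \left(- \frac{1}{838729}\right) = \frac{333}{838729}$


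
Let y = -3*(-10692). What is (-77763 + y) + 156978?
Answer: 111291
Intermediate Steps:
y = 32076
(-77763 + y) + 156978 = (-77763 + 32076) + 156978 = -45687 + 156978 = 111291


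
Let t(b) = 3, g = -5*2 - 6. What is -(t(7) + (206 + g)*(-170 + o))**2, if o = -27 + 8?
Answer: -1289312649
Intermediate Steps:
g = -16 (g = -10 - 6 = -16)
o = -19
-(t(7) + (206 + g)*(-170 + o))**2 = -(3 + (206 - 16)*(-170 - 19))**2 = -(3 + 190*(-189))**2 = -(3 - 35910)**2 = -1*(-35907)**2 = -1*1289312649 = -1289312649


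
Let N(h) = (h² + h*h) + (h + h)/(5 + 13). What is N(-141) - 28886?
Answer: 32581/3 ≈ 10860.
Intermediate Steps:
N(h) = 2*h² + h/9 (N(h) = (h² + h²) + (2*h)/18 = 2*h² + (2*h)*(1/18) = 2*h² + h/9)
N(-141) - 28886 = (⅑)*(-141)*(1 + 18*(-141)) - 28886 = (⅑)*(-141)*(1 - 2538) - 28886 = (⅑)*(-141)*(-2537) - 28886 = 119239/3 - 28886 = 32581/3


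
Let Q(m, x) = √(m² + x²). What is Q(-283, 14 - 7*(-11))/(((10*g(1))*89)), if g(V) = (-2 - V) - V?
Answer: -√88370/3560 ≈ -0.083503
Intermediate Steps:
g(V) = -2 - 2*V
Q(-283, 14 - 7*(-11))/(((10*g(1))*89)) = √((-283)² + (14 - 7*(-11))²)/(((10*(-2 - 2*1))*89)) = √(80089 + (14 + 77)²)/(((10*(-2 - 2))*89)) = √(80089 + 91²)/(((10*(-4))*89)) = √(80089 + 8281)/((-40*89)) = √88370/(-3560) = √88370*(-1/3560) = -√88370/3560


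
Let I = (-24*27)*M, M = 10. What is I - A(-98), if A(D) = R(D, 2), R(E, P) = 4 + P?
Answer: -6486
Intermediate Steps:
A(D) = 6 (A(D) = 4 + 2 = 6)
I = -6480 (I = -24*27*10 = -648*10 = -6480)
I - A(-98) = -6480 - 1*6 = -6480 - 6 = -6486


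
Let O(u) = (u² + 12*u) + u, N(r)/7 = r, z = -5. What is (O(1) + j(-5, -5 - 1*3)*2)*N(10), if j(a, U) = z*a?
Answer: 4480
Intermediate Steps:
N(r) = 7*r
j(a, U) = -5*a
O(u) = u² + 13*u
(O(1) + j(-5, -5 - 1*3)*2)*N(10) = (1*(13 + 1) - 5*(-5)*2)*(7*10) = (1*14 + 25*2)*70 = (14 + 50)*70 = 64*70 = 4480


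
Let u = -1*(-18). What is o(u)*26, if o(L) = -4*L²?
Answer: -33696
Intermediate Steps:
u = 18
o(u)*26 = -4*18²*26 = -4*324*26 = -1296*26 = -33696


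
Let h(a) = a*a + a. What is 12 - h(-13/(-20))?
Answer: 4371/400 ≈ 10.928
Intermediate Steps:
h(a) = a + a² (h(a) = a² + a = a + a²)
12 - h(-13/(-20)) = 12 - (-13/(-20))*(1 - 13/(-20)) = 12 - (-13*(-1/20))*(1 - 13*(-1/20)) = 12 - 13*(1 + 13/20)/20 = 12 - 13*33/(20*20) = 12 - 1*429/400 = 12 - 429/400 = 4371/400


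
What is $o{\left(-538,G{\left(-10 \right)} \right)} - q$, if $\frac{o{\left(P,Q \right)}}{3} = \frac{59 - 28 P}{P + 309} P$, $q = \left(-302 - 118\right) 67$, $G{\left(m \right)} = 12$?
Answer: $\frac{30852582}{229} \approx 1.3473 \cdot 10^{5}$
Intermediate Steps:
$q = -28140$ ($q = \left(-420\right) 67 = -28140$)
$o{\left(P,Q \right)} = \frac{3 P \left(59 - 28 P\right)}{309 + P}$ ($o{\left(P,Q \right)} = 3 \frac{59 - 28 P}{P + 309} P = 3 \frac{59 - 28 P}{309 + P} P = 3 \frac{P \left(59 - 28 P\right)}{309 + P} = \frac{3 P \left(59 - 28 P\right)}{309 + P}$)
$o{\left(-538,G{\left(-10 \right)} \right)} - q = 3 \left(-538\right) \frac{1}{309 - 538} \left(59 - -15064\right) - -28140 = 3 \left(-538\right) \frac{1}{-229} \left(59 + 15064\right) + 28140 = 3 \left(-538\right) \left(- \frac{1}{229}\right) 15123 + 28140 = \frac{24408522}{229} + 28140 = \frac{30852582}{229}$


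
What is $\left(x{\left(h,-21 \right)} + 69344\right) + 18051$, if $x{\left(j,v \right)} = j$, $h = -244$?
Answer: $87151$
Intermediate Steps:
$\left(x{\left(h,-21 \right)} + 69344\right) + 18051 = \left(-244 + 69344\right) + 18051 = 69100 + 18051 = 87151$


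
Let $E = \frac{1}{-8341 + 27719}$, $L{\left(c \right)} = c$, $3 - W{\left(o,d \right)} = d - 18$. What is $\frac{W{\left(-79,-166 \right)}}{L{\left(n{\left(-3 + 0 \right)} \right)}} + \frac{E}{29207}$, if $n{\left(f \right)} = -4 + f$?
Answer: $- \frac{105836996995}{3961812722} \approx -26.714$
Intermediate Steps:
$W{\left(o,d \right)} = 21 - d$ ($W{\left(o,d \right)} = 3 - \left(d - 18\right) = 3 - \left(-18 + d\right) = 21 - d$)
$E = \frac{1}{19378} \approx 5.1605 \cdot 10^{-5}$
$\frac{W{\left(-79,-166 \right)}}{L{\left(n{\left(-3 + 0 \right)} \right)}} + \frac{E}{29207} = \frac{21 - -166}{-4 + \left(-3 + 0\right)} + \frac{1}{19378 \cdot 29207} = \frac{21 + 166}{-4 - 3} + \frac{1}{19378} \cdot \frac{1}{29207} = \frac{187}{-7} + \frac{1}{565973246} = 187 \left(- \frac{1}{7}\right) + \frac{1}{565973246} = - \frac{187}{7} + \frac{1}{565973246} = - \frac{105836996995}{3961812722}$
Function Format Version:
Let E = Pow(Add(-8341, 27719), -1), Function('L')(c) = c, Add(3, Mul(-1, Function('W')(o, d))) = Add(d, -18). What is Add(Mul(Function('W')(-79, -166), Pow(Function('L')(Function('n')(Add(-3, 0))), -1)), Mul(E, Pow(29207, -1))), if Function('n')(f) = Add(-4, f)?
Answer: Rational(-105836996995, 3961812722) ≈ -26.714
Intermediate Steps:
Function('W')(o, d) = Add(21, Mul(-1, d)) (Function('W')(o, d) = Add(3, Mul(-1, Add(d, -18))) = Add(3, Mul(-1, Add(-18, d))) = Add(3, Add(18, Mul(-1, d))) = Add(21, Mul(-1, d)))
E = Rational(1, 19378) (E = Pow(19378, -1) = Rational(1, 19378) ≈ 5.1605e-5)
Add(Mul(Function('W')(-79, -166), Pow(Function('L')(Function('n')(Add(-3, 0))), -1)), Mul(E, Pow(29207, -1))) = Add(Mul(Add(21, Mul(-1, -166)), Pow(Add(-4, Add(-3, 0)), -1)), Mul(Rational(1, 19378), Pow(29207, -1))) = Add(Mul(Add(21, 166), Pow(Add(-4, -3), -1)), Mul(Rational(1, 19378), Rational(1, 29207))) = Add(Mul(187, Pow(-7, -1)), Rational(1, 565973246)) = Add(Mul(187, Rational(-1, 7)), Rational(1, 565973246)) = Add(Rational(-187, 7), Rational(1, 565973246)) = Rational(-105836996995, 3961812722)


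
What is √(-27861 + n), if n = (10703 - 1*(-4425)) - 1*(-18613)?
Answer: 14*√30 ≈ 76.681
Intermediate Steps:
n = 33741 (n = (10703 + 4425) + 18613 = 15128 + 18613 = 33741)
√(-27861 + n) = √(-27861 + 33741) = √5880 = 14*√30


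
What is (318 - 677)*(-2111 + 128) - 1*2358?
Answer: 709539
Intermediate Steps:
(318 - 677)*(-2111 + 128) - 1*2358 = -359*(-1983) - 2358 = 711897 - 2358 = 709539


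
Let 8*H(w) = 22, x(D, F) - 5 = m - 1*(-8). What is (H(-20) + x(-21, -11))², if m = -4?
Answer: 2209/16 ≈ 138.06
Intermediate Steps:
x(D, F) = 9 (x(D, F) = 5 + (-4 - 1*(-8)) = 5 + (-4 + 8) = 5 + 4 = 9)
H(w) = 11/4 (H(w) = (⅛)*22 = 11/4)
(H(-20) + x(-21, -11))² = (11/4 + 9)² = (47/4)² = 2209/16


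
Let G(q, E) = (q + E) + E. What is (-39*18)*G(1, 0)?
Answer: -702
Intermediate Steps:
G(q, E) = q + 2*E (G(q, E) = (E + q) + E = q + 2*E)
(-39*18)*G(1, 0) = (-39*18)*(1 + 2*0) = -702*(1 + 0) = -702*1 = -702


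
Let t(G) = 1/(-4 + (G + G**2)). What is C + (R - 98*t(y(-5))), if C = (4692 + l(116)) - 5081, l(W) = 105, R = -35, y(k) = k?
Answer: -2601/8 ≈ -325.13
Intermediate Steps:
C = -284 (C = (4692 + 105) - 5081 = 4797 - 5081 = -284)
t(G) = 1/(-4 + G + G**2)
C + (R - 98*t(y(-5))) = -284 + (-35 - 98/(-4 - 5 + (-5)**2)) = -284 + (-35 - 98/(-4 - 5 + 25)) = -284 + (-35 - 98/16) = -284 + (-35 - 98*1/16) = -284 + (-35 - 49/8) = -284 - 329/8 = -2601/8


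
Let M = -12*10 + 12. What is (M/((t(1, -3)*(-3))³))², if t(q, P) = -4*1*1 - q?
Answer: 16/15625 ≈ 0.0010240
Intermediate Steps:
t(q, P) = -4 - q (t(q, P) = -4*1 - q = -4 - q)
M = -108 (M = -120 + 12 = -108)
(M/((t(1, -3)*(-3))³))² = (-108*(-1/(27*(-4 - 1*1)³)))² = (-108*(-1/(27*(-4 - 1)³)))² = (-108/((-5*(-3))³))² = (-108/(15³))² = (-108/3375)² = (-108*1/3375)² = (-4/125)² = 16/15625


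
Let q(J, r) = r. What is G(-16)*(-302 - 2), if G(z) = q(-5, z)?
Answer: 4864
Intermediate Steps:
G(z) = z
G(-16)*(-302 - 2) = -16*(-302 - 2) = -16*(-304) = 4864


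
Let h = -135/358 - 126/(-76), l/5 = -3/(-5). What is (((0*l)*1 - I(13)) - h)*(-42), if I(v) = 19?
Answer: 2896950/3401 ≈ 851.79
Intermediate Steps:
l = 3 (l = 5*(-3/(-5)) = 5*(-3*(-⅕)) = 5*(⅗) = 3)
h = 4356/3401 (h = -135*1/358 - 126*(-1/76) = -135/358 + 63/38 = 4356/3401 ≈ 1.2808)
(((0*l)*1 - I(13)) - h)*(-42) = (((0*3)*1 - 1*19) - 1*4356/3401)*(-42) = ((0*1 - 19) - 4356/3401)*(-42) = ((0 - 19) - 4356/3401)*(-42) = (-19 - 4356/3401)*(-42) = -68975/3401*(-42) = 2896950/3401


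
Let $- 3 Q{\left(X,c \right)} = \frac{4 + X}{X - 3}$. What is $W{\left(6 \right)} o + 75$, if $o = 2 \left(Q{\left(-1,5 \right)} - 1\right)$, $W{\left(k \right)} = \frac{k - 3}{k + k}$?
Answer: $\frac{597}{8} \approx 74.625$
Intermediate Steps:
$W{\left(k \right)} = \frac{-3 + k}{2 k}$
$Q{\left(X,c \right)} = - \frac{4 + X}{3 \left(-3 + X\right)}$ ($Q{\left(X,c \right)} = - \frac{\left(4 + X\right) \frac{1}{X - 3}}{3} = - \frac{\left(4 + X\right) \frac{1}{-3 + X}}{3} = - \frac{\frac{1}{-3 + X} \left(4 + X\right)}{3} = - \frac{4 + X}{3 \left(-3 + X\right)}$)
$o = - \frac{3}{2}$ ($o = 2 \left(\frac{-4 - -1}{3 \left(-3 - 1\right)} - 1\right) = 2 \left(\frac{-4 + 1}{3 \left(-4\right)} - 1\right) = 2 \left(\frac{1}{3} \left(- \frac{1}{4}\right) \left(-3\right) - 1\right) = 2 \left(\frac{1}{4} - 1\right) = 2 \left(- \frac{3}{4}\right) = - \frac{3}{2} \approx -1.5$)
$W{\left(6 \right)} o + 75 = \frac{-3 + 6}{2 \cdot 6} \left(- \frac{3}{2}\right) + 75 = \frac{1}{2} \cdot \frac{1}{6} \cdot 3 \left(- \frac{3}{2}\right) + 75 = \frac{1}{4} \left(- \frac{3}{2}\right) + 75 = - \frac{3}{8} + 75 = \frac{597}{8}$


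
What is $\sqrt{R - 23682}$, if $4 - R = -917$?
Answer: $9 i \sqrt{281} \approx 150.87 i$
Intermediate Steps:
$R = 921$ ($R = 4 - -917 = 4 + 917 = 921$)
$\sqrt{R - 23682} = \sqrt{921 - 23682} = \sqrt{-22761} = 9 i \sqrt{281}$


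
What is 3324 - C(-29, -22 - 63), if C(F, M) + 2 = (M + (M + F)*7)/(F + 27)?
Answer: 5769/2 ≈ 2884.5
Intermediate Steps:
C(F, M) = -2 + (7*F + 8*M)/(27 + F) (C(F, M) = -2 + (M + (M + F)*7)/(F + 27) = -2 + (M + (F + M)*7)/(27 + F) = -2 + (M + (7*F + 7*M))/(27 + F) = -2 + (7*F + 8*M)/(27 + F))
3324 - C(-29, -22 - 63) = 3324 - (-54 + 5*(-29) + 8*(-22 - 63))/(27 - 29) = 3324 - (-54 - 145 + 8*(-85))/(-2) = 3324 - (-1)*(-54 - 145 - 680)/2 = 3324 - (-1)*(-879)/2 = 3324 - 1*879/2 = 3324 - 879/2 = 5769/2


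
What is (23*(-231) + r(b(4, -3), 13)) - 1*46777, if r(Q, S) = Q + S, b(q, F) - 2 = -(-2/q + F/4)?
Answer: -208295/4 ≈ -52074.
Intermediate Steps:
b(q, F) = 2 + 2/q - F/4 (b(q, F) = 2 - (-2/q + F/4) = 2 + (2/q - F/4) = 2 + 2/q - F/4)
(23*(-231) + r(b(4, -3), 13)) - 1*46777 = (23*(-231) + ((2 + 2/4 - ¼*(-3)) + 13)) - 1*46777 = (-5313 + ((2 + 2*(¼) + ¾) + 13)) - 46777 = (-5313 + ((2 + ½ + ¾) + 13)) - 46777 = (-5313 + (13/4 + 13)) - 46777 = (-5313 + 65/4) - 46777 = -21187/4 - 46777 = -208295/4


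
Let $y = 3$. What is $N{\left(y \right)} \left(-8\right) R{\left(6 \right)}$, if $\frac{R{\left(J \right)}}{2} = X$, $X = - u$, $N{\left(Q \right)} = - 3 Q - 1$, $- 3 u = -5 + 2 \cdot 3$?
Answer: $\frac{160}{3} \approx 53.333$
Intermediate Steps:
$u = - \frac{1}{3}$ ($u = - \frac{-5 + 2 \cdot 3}{3} = - \frac{-5 + 6}{3} = \left(- \frac{1}{3}\right) 1 = - \frac{1}{3} \approx -0.33333$)
$N{\left(Q \right)} = -1 - 3 Q$
$X = \frac{1}{3}$ ($X = \left(-1\right) \left(- \frac{1}{3}\right) = \frac{1}{3} \approx 0.33333$)
$R{\left(J \right)} = \frac{2}{3}$ ($R{\left(J \right)} = 2 \cdot \frac{1}{3} = \frac{2}{3}$)
$N{\left(y \right)} \left(-8\right) R{\left(6 \right)} = \left(-1 - 9\right) \left(-8\right) \frac{2}{3} = \left(-10\right) \left(-8\right) \frac{2}{3} = 80 \cdot \frac{2}{3} = \frac{160}{3}$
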